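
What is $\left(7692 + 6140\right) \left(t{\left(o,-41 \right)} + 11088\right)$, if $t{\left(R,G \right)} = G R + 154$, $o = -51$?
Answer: $184422056$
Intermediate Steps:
$t{\left(R,G \right)} = 154 + G R$
$\left(7692 + 6140\right) \left(t{\left(o,-41 \right)} + 11088\right) = \left(7692 + 6140\right) \left(\left(154 - -2091\right) + 11088\right) = 13832 \left(\left(154 + 2091\right) + 11088\right) = 13832 \left(2245 + 11088\right) = 13832 \cdot 13333 = 184422056$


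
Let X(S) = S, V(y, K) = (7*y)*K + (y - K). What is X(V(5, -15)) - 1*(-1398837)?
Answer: 1398332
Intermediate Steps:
V(y, K) = y - K + 7*K*y (V(y, K) = 7*K*y + (y - K) = y - K + 7*K*y)
X(V(5, -15)) - 1*(-1398837) = (5 - 1*(-15) + 7*(-15)*5) - 1*(-1398837) = (5 + 15 - 525) + 1398837 = -505 + 1398837 = 1398332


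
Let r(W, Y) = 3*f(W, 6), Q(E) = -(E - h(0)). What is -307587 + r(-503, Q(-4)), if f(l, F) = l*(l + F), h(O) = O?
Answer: 442386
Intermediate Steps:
Q(E) = -E (Q(E) = -(E - 1*0) = -(E + 0) = -E)
f(l, F) = l*(F + l)
r(W, Y) = 3*W*(6 + W) (r(W, Y) = 3*(W*(6 + W)) = 3*W*(6 + W))
-307587 + r(-503, Q(-4)) = -307587 + 3*(-503)*(6 - 503) = -307587 + 3*(-503)*(-497) = -307587 + 749973 = 442386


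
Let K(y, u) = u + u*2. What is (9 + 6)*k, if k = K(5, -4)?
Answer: -180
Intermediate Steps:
K(y, u) = 3*u (K(y, u) = u + 2*u = 3*u)
k = -12 (k = 3*(-4) = -12)
(9 + 6)*k = (9 + 6)*(-12) = 15*(-12) = -180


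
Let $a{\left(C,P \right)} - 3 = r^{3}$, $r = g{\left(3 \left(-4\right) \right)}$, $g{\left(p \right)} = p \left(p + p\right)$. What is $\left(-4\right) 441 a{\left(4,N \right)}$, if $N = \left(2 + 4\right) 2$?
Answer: $-42138211500$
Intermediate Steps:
$g{\left(p \right)} = 2 p^{2}$ ($g{\left(p \right)} = p 2 p = 2 p^{2}$)
$r = 288$ ($r = 2 \left(3 \left(-4\right)\right)^{2} = 2 \left(-12\right)^{2} = 2 \cdot 144 = 288$)
$N = 12$ ($N = 6 \cdot 2 = 12$)
$a{\left(C,P \right)} = 23887875$ ($a{\left(C,P \right)} = 3 + 288^{3} = 3 + 23887872 = 23887875$)
$\left(-4\right) 441 a{\left(4,N \right)} = \left(-4\right) 441 \cdot 23887875 = \left(-1764\right) 23887875 = -42138211500$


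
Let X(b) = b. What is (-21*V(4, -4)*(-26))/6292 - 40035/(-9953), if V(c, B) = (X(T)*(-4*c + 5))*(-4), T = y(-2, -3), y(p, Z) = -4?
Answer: -1231719/109483 ≈ -11.250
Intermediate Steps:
T = -4
V(c, B) = 80 - 64*c (V(c, B) = -4*(-4*c + 5)*(-4) = -4*(5 - 4*c)*(-4) = (-20 + 16*c)*(-4) = 80 - 64*c)
(-21*V(4, -4)*(-26))/6292 - 40035/(-9953) = (-21*(80 - 64*4)*(-26))/6292 - 40035/(-9953) = (-21*(80 - 256)*(-26))*(1/6292) - 40035*(-1/9953) = (-21*(-176)*(-26))*(1/6292) + 40035/9953 = (3696*(-26))*(1/6292) + 40035/9953 = -96096*1/6292 + 40035/9953 = -168/11 + 40035/9953 = -1231719/109483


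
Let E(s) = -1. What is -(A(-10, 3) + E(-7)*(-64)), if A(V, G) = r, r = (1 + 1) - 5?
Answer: -61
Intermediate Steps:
r = -3 (r = 2 - 5 = -3)
A(V, G) = -3
-(A(-10, 3) + E(-7)*(-64)) = -(-3 - 1*(-64)) = -(-3 + 64) = -1*61 = -61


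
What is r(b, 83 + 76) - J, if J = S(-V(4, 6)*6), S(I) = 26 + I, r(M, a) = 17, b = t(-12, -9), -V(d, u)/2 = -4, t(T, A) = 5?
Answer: 39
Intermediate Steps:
V(d, u) = 8 (V(d, u) = -2*(-4) = 8)
b = 5
J = -22 (J = 26 - 1*8*6 = 26 - 8*6 = 26 - 48 = -22)
r(b, 83 + 76) - J = 17 - 1*(-22) = 17 + 22 = 39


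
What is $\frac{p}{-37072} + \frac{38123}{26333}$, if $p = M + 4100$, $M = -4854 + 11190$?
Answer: $\frac{284621167}{244054244} \approx 1.1662$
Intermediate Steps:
$M = 6336$
$p = 10436$ ($p = 6336 + 4100 = 10436$)
$\frac{p}{-37072} + \frac{38123}{26333} = \frac{10436}{-37072} + \frac{38123}{26333} = 10436 \left(- \frac{1}{37072}\right) + 38123 \cdot \frac{1}{26333} = - \frac{2609}{9268} + \frac{38123}{26333} = \frac{284621167}{244054244}$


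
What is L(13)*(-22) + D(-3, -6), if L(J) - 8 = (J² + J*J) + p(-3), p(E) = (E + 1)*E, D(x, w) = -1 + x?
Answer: -7748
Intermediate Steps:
p(E) = E*(1 + E) (p(E) = (1 + E)*E = E*(1 + E))
L(J) = 14 + 2*J² (L(J) = 8 + ((J² + J*J) - 3*(1 - 3)) = 8 + ((J² + J²) - 3*(-2)) = 8 + (2*J² + 6) = 8 + (6 + 2*J²) = 14 + 2*J²)
L(13)*(-22) + D(-3, -6) = (14 + 2*13²)*(-22) + (-1 - 3) = (14 + 2*169)*(-22) - 4 = (14 + 338)*(-22) - 4 = 352*(-22) - 4 = -7744 - 4 = -7748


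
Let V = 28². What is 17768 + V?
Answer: 18552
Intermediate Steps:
V = 784
17768 + V = 17768 + 784 = 18552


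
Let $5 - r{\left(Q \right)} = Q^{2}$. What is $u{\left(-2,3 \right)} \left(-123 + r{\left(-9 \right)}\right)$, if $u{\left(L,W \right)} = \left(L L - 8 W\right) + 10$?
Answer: $1990$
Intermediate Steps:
$u{\left(L,W \right)} = 10 + L^{2} - 8 W$ ($u{\left(L,W \right)} = \left(L^{2} - 8 W\right) + 10 = 10 + L^{2} - 8 W$)
$r{\left(Q \right)} = 5 - Q^{2}$
$u{\left(-2,3 \right)} \left(-123 + r{\left(-9 \right)}\right) = \left(10 + \left(-2\right)^{2} - 24\right) \left(-123 + \left(5 - \left(-9\right)^{2}\right)\right) = \left(10 + 4 - 24\right) \left(-123 + \left(5 - 81\right)\right) = - 10 \left(-123 + \left(5 - 81\right)\right) = - 10 \left(-123 - 76\right) = \left(-10\right) \left(-199\right) = 1990$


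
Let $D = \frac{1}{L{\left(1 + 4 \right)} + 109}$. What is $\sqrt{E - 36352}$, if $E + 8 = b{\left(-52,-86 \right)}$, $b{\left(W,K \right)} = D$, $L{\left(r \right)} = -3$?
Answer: $\frac{i \sqrt{408540854}}{106} \approx 190.68 i$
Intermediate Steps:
$D = \frac{1}{106}$ ($D = \frac{1}{-3 + 109} = \frac{1}{106} \approx 0.009434$)
$b{\left(W,K \right)} = \frac{1}{106}$
$E = - \frac{847}{106}$ ($E = -8 + \frac{1}{106} = - \frac{847}{106} \approx -7.9906$)
$\sqrt{E - 36352} = \sqrt{- \frac{847}{106} - 36352} = \sqrt{- \frac{3854159}{106}} = \frac{i \sqrt{408540854}}{106}$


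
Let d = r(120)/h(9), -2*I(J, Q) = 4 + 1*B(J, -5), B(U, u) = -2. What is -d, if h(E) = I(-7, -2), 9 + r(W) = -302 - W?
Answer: -431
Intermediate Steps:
r(W) = -311 - W (r(W) = -9 + (-302 - W) = -311 - W)
I(J, Q) = -1 (I(J, Q) = -(4 + 1*(-2))/2 = -(4 - 2)/2 = -1/2*2 = -1)
h(E) = -1
d = 431 (d = (-311 - 1*120)/(-1) = (-311 - 120)*(-1) = -431*(-1) = 431)
-d = -1*431 = -431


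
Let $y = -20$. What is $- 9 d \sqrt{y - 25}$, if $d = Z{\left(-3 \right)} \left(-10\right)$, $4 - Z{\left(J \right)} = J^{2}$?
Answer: $- 1350 i \sqrt{5} \approx - 3018.7 i$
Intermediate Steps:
$Z{\left(J \right)} = 4 - J^{2}$
$d = 50$ ($d = \left(4 - \left(-3\right)^{2}\right) \left(-10\right) = \left(4 - 9\right) \left(-10\right) = \left(-5\right) \left(-10\right) = 50$)
$- 9 d \sqrt{y - 25} = \left(-9\right) 50 \sqrt{-20 - 25} = - 450 \sqrt{-45} = - 450 \cdot 3 i \sqrt{5} = - 1350 i \sqrt{5}$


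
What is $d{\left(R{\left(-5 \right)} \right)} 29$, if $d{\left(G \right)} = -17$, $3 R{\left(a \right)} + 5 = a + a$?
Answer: $-493$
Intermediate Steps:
$R{\left(a \right)} = - \frac{5}{3} + \frac{2 a}{3}$ ($R{\left(a \right)} = - \frac{5}{3} + \frac{a + a}{3} = - \frac{5}{3} + \frac{2 a}{3}$)
$d{\left(R{\left(-5 \right)} \right)} 29 = \left(-17\right) 29 = -493$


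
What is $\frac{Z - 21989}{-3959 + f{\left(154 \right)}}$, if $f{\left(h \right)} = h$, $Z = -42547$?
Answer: $\frac{64536}{3805} \approx 16.961$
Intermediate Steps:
$\frac{Z - 21989}{-3959 + f{\left(154 \right)}} = \frac{-42547 - 21989}{-3959 + 154} = - \frac{64536}{-3805} = \left(-64536\right) \left(- \frac{1}{3805}\right) = \frac{64536}{3805}$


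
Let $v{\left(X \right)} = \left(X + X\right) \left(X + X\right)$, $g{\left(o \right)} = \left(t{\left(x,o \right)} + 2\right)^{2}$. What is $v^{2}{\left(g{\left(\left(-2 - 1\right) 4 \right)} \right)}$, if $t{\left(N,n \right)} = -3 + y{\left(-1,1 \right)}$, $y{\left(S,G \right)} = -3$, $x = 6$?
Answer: $1048576$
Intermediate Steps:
$t{\left(N,n \right)} = -6$ ($t{\left(N,n \right)} = -3 - 3 = -6$)
$g{\left(o \right)} = 16$ ($g{\left(o \right)} = \left(-6 + 2\right)^{2} = \left(-4\right)^{2} = 16$)
$v{\left(X \right)} = 4 X^{2}$ ($v{\left(X \right)} = 2 X 2 X = 4 X^{2}$)
$v^{2}{\left(g{\left(\left(-2 - 1\right) 4 \right)} \right)} = \left(4 \cdot 16^{2}\right)^{2} = \left(4 \cdot 256\right)^{2} = 1024^{2} = 1048576$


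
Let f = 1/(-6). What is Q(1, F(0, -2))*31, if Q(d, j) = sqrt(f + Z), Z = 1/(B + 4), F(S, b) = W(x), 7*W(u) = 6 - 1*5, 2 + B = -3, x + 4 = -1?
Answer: 31*I*sqrt(42)/6 ≈ 33.484*I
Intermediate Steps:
x = -5 (x = -4 - 1 = -5)
B = -5 (B = -2 - 3 = -5)
W(u) = 1/7 (W(u) = (6 - 1*5)/7 = (6 - 5)/7 = (1/7)*1 = 1/7)
f = -1/6 ≈ -0.16667
F(S, b) = 1/7
Z = -1 (Z = 1/(-5 + 4) = 1/(-1) = -1)
Q(d, j) = I*sqrt(42)/6 (Q(d, j) = sqrt(-1/6 - 1) = sqrt(-7/6) = I*sqrt(42)/6)
Q(1, F(0, -2))*31 = (I*sqrt(42)/6)*31 = 31*I*sqrt(42)/6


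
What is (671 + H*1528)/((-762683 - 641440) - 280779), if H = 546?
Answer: -834959/1684902 ≈ -0.49555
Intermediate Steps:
(671 + H*1528)/((-762683 - 641440) - 280779) = (671 + 546*1528)/((-762683 - 641440) - 280779) = (671 + 834288)/(-1404123 - 280779) = 834959/(-1684902) = 834959*(-1/1684902) = -834959/1684902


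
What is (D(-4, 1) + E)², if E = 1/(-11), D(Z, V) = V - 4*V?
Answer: 1156/121 ≈ 9.5537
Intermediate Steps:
D(Z, V) = -3*V
E = -1/11 ≈ -0.090909
(D(-4, 1) + E)² = (-3*1 - 1/11)² = (-3 - 1/11)² = (-34/11)² = 1156/121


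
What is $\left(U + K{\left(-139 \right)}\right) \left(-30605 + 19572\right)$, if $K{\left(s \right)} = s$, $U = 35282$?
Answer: $-387732719$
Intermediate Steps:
$\left(U + K{\left(-139 \right)}\right) \left(-30605 + 19572\right) = \left(35282 - 139\right) \left(-30605 + 19572\right) = 35143 \left(-11033\right) = -387732719$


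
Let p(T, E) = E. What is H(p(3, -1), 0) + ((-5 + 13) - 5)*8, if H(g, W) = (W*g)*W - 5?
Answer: 19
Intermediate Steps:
H(g, W) = -5 + g*W² (H(g, W) = g*W² - 5 = -5 + g*W²)
H(p(3, -1), 0) + ((-5 + 13) - 5)*8 = (-5 - 1*0²) + ((-5 + 13) - 5)*8 = (-5 - 1*0) + (8 - 5)*8 = (-5 + 0) + 3*8 = -5 + 24 = 19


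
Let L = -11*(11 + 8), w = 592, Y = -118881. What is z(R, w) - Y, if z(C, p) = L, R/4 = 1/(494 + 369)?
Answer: 118672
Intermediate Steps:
R = 4/863 (R = 4/(494 + 369) = 4/863 ≈ 0.0046350)
L = -209 (L = -11*19 = -209)
z(C, p) = -209
z(R, w) - Y = -209 - 1*(-118881) = -209 + 118881 = 118672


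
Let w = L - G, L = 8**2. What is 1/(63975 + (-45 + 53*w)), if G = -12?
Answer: 1/67958 ≈ 1.4715e-5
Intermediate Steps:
L = 64
w = 76 (w = 64 - 1*(-12) = 64 + 12 = 76)
1/(63975 + (-45 + 53*w)) = 1/(63975 + (-45 + 53*76)) = 1/(63975 + (-45 + 4028)) = 1/(63975 + 3983) = 1/67958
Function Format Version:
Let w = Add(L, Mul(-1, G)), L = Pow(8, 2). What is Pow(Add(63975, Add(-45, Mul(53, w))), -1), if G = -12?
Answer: Rational(1, 67958) ≈ 1.4715e-5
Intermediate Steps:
L = 64
w = 76 (w = Add(64, Mul(-1, -12)) = Add(64, 12) = 76)
Pow(Add(63975, Add(-45, Mul(53, w))), -1) = Pow(Add(63975, Add(-45, Mul(53, 76))), -1) = Pow(Add(63975, Add(-45, 4028)), -1) = Pow(Add(63975, 3983), -1) = Pow(67958, -1) = Rational(1, 67958)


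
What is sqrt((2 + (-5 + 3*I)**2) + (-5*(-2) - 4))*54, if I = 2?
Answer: 162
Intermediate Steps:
sqrt((2 + (-5 + 3*I)**2) + (-5*(-2) - 4))*54 = sqrt((2 + (-5 + 3*2)**2) + (-5*(-2) - 4))*54 = sqrt((2 + (-5 + 6)**2) + (10 - 4))*54 = sqrt((2 + 1**2) + 6)*54 = sqrt((2 + 1) + 6)*54 = sqrt(3 + 6)*54 = sqrt(9)*54 = 3*54 = 162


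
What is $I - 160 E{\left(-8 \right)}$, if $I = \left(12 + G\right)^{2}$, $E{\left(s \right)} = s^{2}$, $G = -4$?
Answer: $-10176$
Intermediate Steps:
$I = 64$ ($I = \left(12 - 4\right)^{2} = 8^{2} = 64$)
$I - 160 E{\left(-8 \right)} = 64 - 160 \left(-8\right)^{2} = 64 - 10240 = -10176$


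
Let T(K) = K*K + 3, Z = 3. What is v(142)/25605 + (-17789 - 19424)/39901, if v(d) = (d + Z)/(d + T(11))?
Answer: -50689870489/54352583586 ≈ -0.93261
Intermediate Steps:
T(K) = 3 + K² (T(K) = K² + 3 = 3 + K²)
v(d) = (3 + d)/(124 + d) (v(d) = (d + 3)/(d + (3 + 11²)) = (3 + d)/(d + (3 + 121)) = (3 + d)/(d + 124) = (3 + d)/(124 + d))
v(142)/25605 + (-17789 - 19424)/39901 = ((3 + 142)/(124 + 142))/25605 + (-17789 - 19424)/39901 = (145/266)*(1/25605) - 37213*1/39901 = ((1/266)*145)*(1/25605) - 37213/39901 = (145/266)*(1/25605) - 37213/39901 = 29/1362186 - 37213/39901 = -50689870489/54352583586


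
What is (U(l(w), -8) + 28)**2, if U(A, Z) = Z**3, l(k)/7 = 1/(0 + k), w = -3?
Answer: 234256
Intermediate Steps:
l(k) = 7/k (l(k) = 7/(0 + k) = 7/k)
(U(l(w), -8) + 28)**2 = ((-8)**3 + 28)**2 = (-512 + 28)**2 = (-484)**2 = 234256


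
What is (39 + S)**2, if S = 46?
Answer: 7225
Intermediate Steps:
(39 + S)**2 = (39 + 46)**2 = 85**2 = 7225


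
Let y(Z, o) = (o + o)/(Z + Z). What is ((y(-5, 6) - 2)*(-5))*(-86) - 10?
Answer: -1386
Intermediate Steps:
y(Z, o) = o/Z (y(Z, o) = (2*o)/((2*Z)) = (2*o)*(1/(2*Z)) = o/Z)
((y(-5, 6) - 2)*(-5))*(-86) - 10 = ((6/(-5) - 2)*(-5))*(-86) - 10 = ((6*(-⅕) - 2)*(-5))*(-86) - 10 = ((-6/5 - 2)*(-5))*(-86) - 10 = -16/5*(-5)*(-86) - 10 = 16*(-86) - 10 = -1376 - 10 = -1386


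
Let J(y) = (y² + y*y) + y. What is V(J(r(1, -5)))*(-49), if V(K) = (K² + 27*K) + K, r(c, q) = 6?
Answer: -405132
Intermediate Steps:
J(y) = y + 2*y² (J(y) = (y² + y²) + y = 2*y² + y = y + 2*y²)
V(K) = K² + 28*K
V(J(r(1, -5)))*(-49) = ((6*(1 + 2*6))*(28 + 6*(1 + 2*6)))*(-49) = ((6*(1 + 12))*(28 + 6*(1 + 12)))*(-49) = ((6*13)*(28 + 6*13))*(-49) = (78*(28 + 78))*(-49) = (78*106)*(-49) = 8268*(-49) = -405132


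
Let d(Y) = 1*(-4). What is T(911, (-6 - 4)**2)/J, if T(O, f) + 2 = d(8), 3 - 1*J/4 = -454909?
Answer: -3/909824 ≈ -3.2973e-6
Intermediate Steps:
d(Y) = -4
J = 1819648 (J = 12 - 4*(-454909) = 12 + 1819636 = 1819648)
T(O, f) = -6 (T(O, f) = -2 - 4 = -6)
T(911, (-6 - 4)**2)/J = -6/1819648 = -6*1/1819648 = -3/909824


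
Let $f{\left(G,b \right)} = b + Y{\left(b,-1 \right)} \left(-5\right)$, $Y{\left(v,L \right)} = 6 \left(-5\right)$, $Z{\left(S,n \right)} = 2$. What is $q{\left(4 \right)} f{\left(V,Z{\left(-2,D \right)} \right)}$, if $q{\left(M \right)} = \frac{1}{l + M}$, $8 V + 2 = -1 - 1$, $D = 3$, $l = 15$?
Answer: $8$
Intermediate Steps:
$V = - \frac{1}{2}$ ($V = - \frac{1}{4} + \frac{-1 - 1}{8} = - \frac{1}{4} + \frac{1}{8} \left(-2\right) = - \frac{1}{4} - \frac{1}{4} = - \frac{1}{2} \approx -0.5$)
$Y{\left(v,L \right)} = -30$
$f{\left(G,b \right)} = 150 + b$ ($f{\left(G,b \right)} = b - -150 = b + 150 = 150 + b$)
$q{\left(M \right)} = \frac{1}{15 + M}$
$q{\left(4 \right)} f{\left(V,Z{\left(-2,D \right)} \right)} = \frac{150 + 2}{15 + 4} = \frac{1}{19} \cdot 152 = 8$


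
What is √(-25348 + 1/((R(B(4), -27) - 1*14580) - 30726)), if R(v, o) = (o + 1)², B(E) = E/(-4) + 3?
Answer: I*√50489081785830/44630 ≈ 159.21*I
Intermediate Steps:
B(E) = 3 - E/4 (B(E) = E*(-¼) + 3 = -E/4 + 3 = 3 - E/4)
R(v, o) = (1 + o)²
√(-25348 + 1/((R(B(4), -27) - 1*14580) - 30726)) = √(-25348 + 1/(((1 - 27)² - 1*14580) - 30726)) = √(-25348 + 1/(((-26)² - 14580) - 30726)) = √(-25348 + 1/((676 - 14580) - 30726)) = √(-25348 + 1/(-13904 - 30726)) = √(-25348 + 1/(-44630)) = √(-25348 - 1/44630) = √(-1131281241/44630) = I*√50489081785830/44630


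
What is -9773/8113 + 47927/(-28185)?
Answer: -664283756/228664905 ≈ -2.9051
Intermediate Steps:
-9773/8113 + 47927/(-28185) = -9773*1/8113 + 47927*(-1/28185) = -9773/8113 - 47927/28185 = -664283756/228664905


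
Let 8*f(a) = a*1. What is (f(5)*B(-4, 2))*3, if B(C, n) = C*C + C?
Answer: 45/2 ≈ 22.500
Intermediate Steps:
f(a) = a/8 (f(a) = (a*1)/8 = a/8)
B(C, n) = C + C**2 (B(C, n) = C**2 + C = C + C**2)
(f(5)*B(-4, 2))*3 = (((1/8)*5)*(-4*(1 - 4)))*3 = (5*(-4*(-3))/8)*3 = ((5/8)*12)*3 = (15/2)*3 = 45/2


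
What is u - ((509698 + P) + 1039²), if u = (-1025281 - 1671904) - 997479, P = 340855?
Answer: -5624738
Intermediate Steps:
u = -3694664 (u = -2697185 - 997479 = -3694664)
u - ((509698 + P) + 1039²) = -3694664 - ((509698 + 340855) + 1039²) = -3694664 - (850553 + 1079521) = -3694664 - 1*1930074 = -3694664 - 1930074 = -5624738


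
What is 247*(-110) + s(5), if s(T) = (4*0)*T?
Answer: -27170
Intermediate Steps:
s(T) = 0 (s(T) = 0*T = 0)
247*(-110) + s(5) = 247*(-110) + 0 = -27170 + 0 = -27170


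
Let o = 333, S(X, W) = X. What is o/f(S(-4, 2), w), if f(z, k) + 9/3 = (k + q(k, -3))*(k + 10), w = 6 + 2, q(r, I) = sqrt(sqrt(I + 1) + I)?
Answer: 333/(141 + 18*sqrt(-3 + I*sqrt(2))) ≈ 2.1474 - 0.46364*I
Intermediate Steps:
q(r, I) = sqrt(I + sqrt(1 + I)) (q(r, I) = sqrt(sqrt(1 + I) + I) = sqrt(I + sqrt(1 + I)))
w = 8
f(z, k) = -3 + (10 + k)*(k + sqrt(-3 + I*sqrt(2))) (f(z, k) = -3 + (k + sqrt(-3 + sqrt(1 - 3)))*(k + 10) = -3 + (k + sqrt(-3 + sqrt(-2)))*(10 + k) = -3 + (k + sqrt(-3 + I*sqrt(2)))*(10 + k) = -3 + (10 + k)*(k + sqrt(-3 + I*sqrt(2))))
o/f(S(-4, 2), w) = 333/(-3 + 8**2 + 10*8 + 10*sqrt(-3 + I*sqrt(2)) + 8*sqrt(-3 + I*sqrt(2))) = 333/(-3 + 64 + 80 + 10*sqrt(-3 + I*sqrt(2)) + 8*sqrt(-3 + I*sqrt(2))) = 333/(141 + 18*sqrt(-3 + I*sqrt(2)))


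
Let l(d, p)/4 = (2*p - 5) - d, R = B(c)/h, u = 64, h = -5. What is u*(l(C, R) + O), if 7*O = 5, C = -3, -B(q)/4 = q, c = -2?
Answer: -44992/35 ≈ -1285.5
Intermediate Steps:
B(q) = -4*q
O = 5/7 (O = (⅐)*5 = 5/7 ≈ 0.71429)
R = -8/5 (R = -4*(-2)/(-5) = 8*(-⅕) = -8/5 ≈ -1.6000)
l(d, p) = -20 - 4*d + 8*p (l(d, p) = 4*((2*p - 5) - d) = 4*((-5 + 2*p) - d) = 4*(-5 - d + 2*p) = -20 - 4*d + 8*p)
u*(l(C, R) + O) = 64*((-20 - 4*(-3) + 8*(-8/5)) + 5/7) = 64*((-20 + 12 - 64/5) + 5/7) = 64*(-104/5 + 5/7) = 64*(-703/35) = -44992/35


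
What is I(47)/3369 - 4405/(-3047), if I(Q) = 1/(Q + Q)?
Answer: 1395004877/964942242 ≈ 1.4457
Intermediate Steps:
I(Q) = 1/(2*Q)
I(47)/3369 - 4405/(-3047) = ((½)/47)/3369 - 4405/(-3047) = ((½)*(1/47))*(1/3369) - 4405*(-1/3047) = (1/94)*(1/3369) + 4405/3047 = 1/316686 + 4405/3047 = 1395004877/964942242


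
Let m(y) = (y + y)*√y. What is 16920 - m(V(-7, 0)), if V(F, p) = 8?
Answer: 16920 - 32*√2 ≈ 16875.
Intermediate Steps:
m(y) = 2*y^(3/2) (m(y) = (2*y)*√y = 2*y^(3/2))
16920 - m(V(-7, 0)) = 16920 - 2*8^(3/2) = 16920 - 2*16*√2 = 16920 - 32*√2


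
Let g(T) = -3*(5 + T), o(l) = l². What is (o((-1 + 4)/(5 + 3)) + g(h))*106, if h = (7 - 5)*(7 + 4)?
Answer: -274275/32 ≈ -8571.1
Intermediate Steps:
h = 22 (h = 2*11 = 22)
g(T) = -15 - 3*T
(o((-1 + 4)/(5 + 3)) + g(h))*106 = (((-1 + 4)/(5 + 3))² + (-15 - 3*22))*106 = ((3/8)² + (-15 - 66))*106 = ((3*(⅛))² - 81)*106 = ((3/8)² - 81)*106 = (9/64 - 81)*106 = -5175/64*106 = -274275/32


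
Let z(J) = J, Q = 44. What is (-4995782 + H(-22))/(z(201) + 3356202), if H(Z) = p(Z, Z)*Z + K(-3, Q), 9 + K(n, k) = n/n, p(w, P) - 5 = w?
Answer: -4995416/3356403 ≈ -1.4883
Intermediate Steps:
p(w, P) = 5 + w
K(n, k) = -8 (K(n, k) = -9 + n/n = -9 + 1 = -8)
H(Z) = -8 + Z*(5 + Z) (H(Z) = (5 + Z)*Z - 8 = Z*(5 + Z) - 8 = -8 + Z*(5 + Z))
(-4995782 + H(-22))/(z(201) + 3356202) = (-4995782 + (-8 - 22*(5 - 22)))/(201 + 3356202) = (-4995782 + (-8 - 22*(-17)))/3356403 = (-4995782 + (-8 + 374))*(1/3356403) = (-4995782 + 366)*(1/3356403) = -4995416*1/3356403 = -4995416/3356403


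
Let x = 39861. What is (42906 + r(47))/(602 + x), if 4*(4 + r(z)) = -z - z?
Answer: 85757/80926 ≈ 1.0597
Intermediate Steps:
r(z) = -4 - z/2 (r(z) = -4 + (-z - z)/4 = -4 + (-2*z)/4 = -4 - z/2)
(42906 + r(47))/(602 + x) = (42906 + (-4 - 1/2*47))/(602 + 39861) = (42906 + (-4 - 47/2))/40463 = (42906 - 55/2)*(1/40463) = (85757/2)*(1/40463) = 85757/80926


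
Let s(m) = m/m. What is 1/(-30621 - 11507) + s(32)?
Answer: 42127/42128 ≈ 0.99998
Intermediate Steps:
s(m) = 1
1/(-30621 - 11507) + s(32) = 1/(-30621 - 11507) + 1 = 1/(-42128) + 1 = -1/42128 + 1 = 42127/42128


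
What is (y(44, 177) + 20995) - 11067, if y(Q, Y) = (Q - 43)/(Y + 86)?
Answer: 2611065/263 ≈ 9928.0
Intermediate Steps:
y(Q, Y) = (-43 + Q)/(86 + Y)
(y(44, 177) + 20995) - 11067 = ((-43 + 44)/(86 + 177) + 20995) - 11067 = (1/263 + 20995) - 11067 = 5521686/263 - 11067 = 2611065/263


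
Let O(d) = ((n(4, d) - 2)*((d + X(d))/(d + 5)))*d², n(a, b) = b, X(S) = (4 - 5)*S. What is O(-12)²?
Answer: 0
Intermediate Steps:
X(S) = -S
O(d) = 0 (O(d) = ((d - 2)*((d - d)/(d + 5)))*d² = ((-2 + d)*(0/(5 + d)))*d² = ((-2 + d)*0)*d² = 0*d² = 0)
O(-12)² = 0² = 0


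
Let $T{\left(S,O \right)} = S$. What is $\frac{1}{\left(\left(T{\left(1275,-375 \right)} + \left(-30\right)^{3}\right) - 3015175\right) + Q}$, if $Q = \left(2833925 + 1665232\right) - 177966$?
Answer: $\frac{1}{1280291} \approx 7.8107 \cdot 10^{-7}$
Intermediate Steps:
$Q = 4321191$ ($Q = 4499157 - 177966 = 4321191$)
$\frac{1}{\left(\left(T{\left(1275,-375 \right)} + \left(-30\right)^{3}\right) - 3015175\right) + Q} = \frac{1}{\left(\left(1275 + \left(-30\right)^{3}\right) - 3015175\right) + 4321191} = \frac{1}{\left(\left(1275 - 27000\right) - 3015175\right) + 4321191} = \frac{1}{\left(-25725 - 3015175\right) + 4321191} = \frac{1}{-3040900 + 4321191} = \frac{1}{1280291}$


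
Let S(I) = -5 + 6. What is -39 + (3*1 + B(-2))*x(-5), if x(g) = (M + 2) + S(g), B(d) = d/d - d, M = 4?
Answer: 3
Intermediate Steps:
S(I) = 1
B(d) = 1 - d
x(g) = 7 (x(g) = (4 + 2) + 1 = 6 + 1 = 7)
-39 + (3*1 + B(-2))*x(-5) = -39 + (3*1 + (1 - 1*(-2)))*7 = -39 + (3 + (1 + 2))*7 = -39 + (3 + 3)*7 = -39 + 6*7 = -39 + 42 = 3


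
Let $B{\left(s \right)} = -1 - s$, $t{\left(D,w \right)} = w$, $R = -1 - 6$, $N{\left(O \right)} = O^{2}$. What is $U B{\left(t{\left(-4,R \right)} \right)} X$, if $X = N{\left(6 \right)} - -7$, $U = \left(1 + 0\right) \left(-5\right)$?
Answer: $-1290$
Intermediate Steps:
$R = -7$ ($R = -1 - 6 = -7$)
$U = -5$ ($U = 1 \left(-5\right) = -5$)
$X = 43$ ($X = 6^{2} - -7 = 36 + 7 = 43$)
$U B{\left(t{\left(-4,R \right)} \right)} X = - 5 \left(-1 - -7\right) 43 = - 5 \left(-1 + 7\right) 43 = \left(-5\right) 6 \cdot 43 = \left(-30\right) 43 = -1290$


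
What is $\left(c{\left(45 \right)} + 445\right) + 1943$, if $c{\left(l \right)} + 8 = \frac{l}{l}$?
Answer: $2381$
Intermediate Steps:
$c{\left(l \right)} = -7$ ($c{\left(l \right)} = -8 + \frac{l}{l} = -8 + 1 = -7$)
$\left(c{\left(45 \right)} + 445\right) + 1943 = \left(-7 + 445\right) + 1943 = 438 + 1943 = 2381$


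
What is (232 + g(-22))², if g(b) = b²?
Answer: 512656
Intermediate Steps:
(232 + g(-22))² = (232 + (-22)²)² = (232 + 484)² = 716² = 512656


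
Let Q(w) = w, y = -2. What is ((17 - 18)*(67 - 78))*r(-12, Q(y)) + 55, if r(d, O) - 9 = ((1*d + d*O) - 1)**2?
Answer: 1485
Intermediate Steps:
r(d, O) = 9 + (-1 + d + O*d)**2 (r(d, O) = 9 + ((1*d + d*O) - 1)**2 = 9 + ((d + O*d) - 1)**2 = 9 + (-1 + d + O*d)**2)
((17 - 18)*(67 - 78))*r(-12, Q(y)) + 55 = ((17 - 18)*(67 - 78))*(9 + (-1 - 12 - 2*(-12))**2) + 55 = (-1*(-11))*(9 + (-1 - 12 + 24)**2) + 55 = 11*(9 + 11**2) + 55 = 11*(9 + 121) + 55 = 11*130 + 55 = 1430 + 55 = 1485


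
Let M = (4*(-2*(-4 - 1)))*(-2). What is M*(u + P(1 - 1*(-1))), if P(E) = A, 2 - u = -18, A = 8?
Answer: -2240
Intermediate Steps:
u = 20 (u = 2 - 1*(-18) = 2 + 18 = 20)
P(E) = 8
M = -80 (M = (4*(-2*(-5)))*(-2) = (4*10)*(-2) = 40*(-2) = -80)
M*(u + P(1 - 1*(-1))) = -80*(20 + 8) = -80*28 = -2240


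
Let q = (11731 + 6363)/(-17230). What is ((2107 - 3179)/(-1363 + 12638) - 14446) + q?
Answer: -280662161991/19426825 ≈ -14447.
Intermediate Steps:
q = -9047/8615 (q = 18094*(-1/17230) = -9047/8615 ≈ -1.0501)
((2107 - 3179)/(-1363 + 12638) - 14446) + q = ((2107 - 3179)/(-1363 + 12638) - 14446) - 9047/8615 = (-1072/11275 - 14446) - 9047/8615 = -162879722/11275 - 9047/8615 = -280662161991/19426825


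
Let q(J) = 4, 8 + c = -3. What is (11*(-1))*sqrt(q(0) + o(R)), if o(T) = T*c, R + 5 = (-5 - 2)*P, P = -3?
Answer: -22*I*sqrt(43) ≈ -144.26*I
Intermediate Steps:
c = -11 (c = -8 - 3 = -11)
R = 16 (R = -5 + (-5 - 2)*(-3) = -5 - 7*(-3) = -5 + 21 = 16)
o(T) = -11*T (o(T) = T*(-11) = -11*T)
(11*(-1))*sqrt(q(0) + o(R)) = (11*(-1))*sqrt(4 - 11*16) = -11*sqrt(4 - 176) = -22*I*sqrt(43)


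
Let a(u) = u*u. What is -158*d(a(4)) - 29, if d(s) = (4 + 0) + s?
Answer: -3189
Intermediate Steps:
a(u) = u²
d(s) = 4 + s
-158*d(a(4)) - 29 = -158*(4 + 4²) - 29 = -158*(4 + 16) - 29 = -158*20 - 29 = -3160 - 29 = -3189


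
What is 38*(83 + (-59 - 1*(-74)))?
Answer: 3724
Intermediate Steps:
38*(83 + (-59 - 1*(-74))) = 38*(83 + (-59 + 74)) = 38*(83 + 15) = 38*98 = 3724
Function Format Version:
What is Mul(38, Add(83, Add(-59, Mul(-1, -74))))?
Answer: 3724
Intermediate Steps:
Mul(38, Add(83, Add(-59, Mul(-1, -74)))) = Mul(38, Add(83, Add(-59, 74))) = Mul(38, Add(83, 15)) = Mul(38, 98) = 3724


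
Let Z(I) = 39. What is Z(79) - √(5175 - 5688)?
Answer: 39 - 3*I*√57 ≈ 39.0 - 22.65*I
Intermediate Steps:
Z(79) - √(5175 - 5688) = 39 - √(5175 - 5688) = 39 - √(-513) = 39 - 3*I*√57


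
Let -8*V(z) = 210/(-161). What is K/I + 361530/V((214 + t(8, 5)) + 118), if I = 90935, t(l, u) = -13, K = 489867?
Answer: 201638303907/90935 ≈ 2.2174e+6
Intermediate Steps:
V(z) = 15/92 (V(z) = -105/(4*(-161)) = -105*(-1)/(4*161) = -⅛*(-30/23) = 15/92)
K/I + 361530/V((214 + t(8, 5)) + 118) = 489867/90935 + 361530/(15/92) = 489867*(1/90935) + 361530*(92/15) = 489867/90935 + 2217384 = 201638303907/90935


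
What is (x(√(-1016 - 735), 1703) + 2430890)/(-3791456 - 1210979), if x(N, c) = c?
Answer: -2432593/5002435 ≈ -0.48628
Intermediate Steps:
(x(√(-1016 - 735), 1703) + 2430890)/(-3791456 - 1210979) = (1703 + 2430890)/(-3791456 - 1210979) = 2432593/(-5002435) = 2432593*(-1/5002435) = -2432593/5002435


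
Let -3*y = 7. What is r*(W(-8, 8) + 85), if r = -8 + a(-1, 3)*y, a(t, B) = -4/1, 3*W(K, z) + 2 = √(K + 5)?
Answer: 1012/9 + 4*I*√3/9 ≈ 112.44 + 0.7698*I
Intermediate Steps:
y = -7/3 (y = -⅓*7 = -7/3 ≈ -2.3333)
W(K, z) = -⅔ + √(5 + K)/3 (W(K, z) = -⅔ + √(K + 5)/3 = -⅔ + √(5 + K)/3)
a(t, B) = -4 (a(t, B) = -4*1 = -4)
r = 4/3 (r = -8 - 4*(-7/3) = -8 + 28/3 = 4/3 ≈ 1.3333)
r*(W(-8, 8) + 85) = 4*((-⅔ + √(5 - 8)/3) + 85)/3 = 4*((-⅔ + √(-3)/3) + 85)/3 = 4*((-⅔ + (I*√3)/3) + 85)/3 = 4*((-⅔ + I*√3/3) + 85)/3 = 4*(253/3 + I*√3/3)/3 = 1012/9 + 4*I*√3/9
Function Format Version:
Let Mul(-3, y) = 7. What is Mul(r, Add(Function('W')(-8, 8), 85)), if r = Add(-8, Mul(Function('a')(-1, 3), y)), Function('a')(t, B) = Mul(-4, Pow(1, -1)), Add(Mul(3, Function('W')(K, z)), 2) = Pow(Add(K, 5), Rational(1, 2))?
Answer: Add(Rational(1012, 9), Mul(Rational(4, 9), I, Pow(3, Rational(1, 2)))) ≈ Add(112.44, Mul(0.76980, I))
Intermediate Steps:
y = Rational(-7, 3) (y = Mul(Rational(-1, 3), 7) = Rational(-7, 3) ≈ -2.3333)
Function('W')(K, z) = Add(Rational(-2, 3), Mul(Rational(1, 3), Pow(Add(5, K), Rational(1, 2)))) (Function('W')(K, z) = Add(Rational(-2, 3), Mul(Rational(1, 3), Pow(Add(K, 5), Rational(1, 2)))) = Add(Rational(-2, 3), Mul(Rational(1, 3), Pow(Add(5, K), Rational(1, 2)))))
Function('a')(t, B) = -4 (Function('a')(t, B) = Mul(-4, 1) = -4)
r = Rational(4, 3) (r = Add(-8, Mul(-4, Rational(-7, 3))) = Add(-8, Rational(28, 3)) = Rational(4, 3) ≈ 1.3333)
Mul(r, Add(Function('W')(-8, 8), 85)) = Mul(Rational(4, 3), Add(Add(Rational(-2, 3), Mul(Rational(1, 3), Pow(Add(5, -8), Rational(1, 2)))), 85)) = Mul(Rational(4, 3), Add(Add(Rational(-2, 3), Mul(Rational(1, 3), Pow(-3, Rational(1, 2)))), 85)) = Mul(Rational(4, 3), Add(Add(Rational(-2, 3), Mul(Rational(1, 3), Mul(I, Pow(3, Rational(1, 2))))), 85)) = Mul(Rational(4, 3), Add(Add(Rational(-2, 3), Mul(Rational(1, 3), I, Pow(3, Rational(1, 2)))), 85)) = Mul(Rational(4, 3), Add(Rational(253, 3), Mul(Rational(1, 3), I, Pow(3, Rational(1, 2))))) = Add(Rational(1012, 9), Mul(Rational(4, 9), I, Pow(3, Rational(1, 2))))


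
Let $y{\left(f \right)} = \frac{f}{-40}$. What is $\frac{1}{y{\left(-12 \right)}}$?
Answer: $\frac{10}{3} \approx 3.3333$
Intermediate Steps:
$y{\left(f \right)} = - \frac{f}{40}$ ($y{\left(f \right)} = f \left(- \frac{1}{40}\right) = - \frac{f}{40}$)
$\frac{1}{y{\left(-12 \right)}} = \frac{1}{\left(- \frac{1}{40}\right) \left(-12\right)} = \frac{1}{\frac{3}{10}} = \frac{10}{3}$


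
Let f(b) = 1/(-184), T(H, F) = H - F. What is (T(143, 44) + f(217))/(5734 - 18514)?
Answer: -3643/470304 ≈ -0.0077461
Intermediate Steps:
f(b) = -1/184
(T(143, 44) + f(217))/(5734 - 18514) = ((143 - 1*44) - 1/184)/(5734 - 18514) = ((143 - 44) - 1/184)/(-12780) = (99 - 1/184)*(-1/12780) = (18215/184)*(-1/12780) = -3643/470304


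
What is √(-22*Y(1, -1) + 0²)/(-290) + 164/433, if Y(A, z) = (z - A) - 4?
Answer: 164/433 - √33/145 ≈ 0.33914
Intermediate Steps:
Y(A, z) = -4 + z - A
√(-22*Y(1, -1) + 0²)/(-290) + 164/433 = √(-22*(-4 - 1 - 1*1) + 0²)/(-290) + 164/433 = √(-22*(-4 - 1 - 1) + 0)*(-1/290) + 164*(1/433) = √(-22*(-6) + 0)*(-1/290) + 164/433 = √(132 + 0)*(-1/290) + 164/433 = √132*(-1/290) + 164/433 = (2*√33)*(-1/290) + 164/433 = -√33/145 + 164/433 = 164/433 - √33/145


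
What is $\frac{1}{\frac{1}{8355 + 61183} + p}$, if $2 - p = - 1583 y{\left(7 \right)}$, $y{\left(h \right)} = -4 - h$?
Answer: $- \frac{69538}{1210726117} \approx -5.7435 \cdot 10^{-5}$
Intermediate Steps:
$p = -17411$ ($p = 2 - - 1583 \left(-4 - 7\right) = 2 - \left(-1583\right) \left(-11\right) = 2 - 17413 = -17411$)
$\frac{1}{\frac{1}{8355 + 61183} + p} = \frac{1}{\frac{1}{8355 + 61183} - 17411} = \frac{1}{\frac{1}{69538} - 17411} = \frac{1}{- \frac{1210726117}{69538}} = - \frac{69538}{1210726117}$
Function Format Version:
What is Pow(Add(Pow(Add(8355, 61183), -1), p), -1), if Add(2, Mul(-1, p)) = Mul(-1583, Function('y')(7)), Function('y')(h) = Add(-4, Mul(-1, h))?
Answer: Rational(-69538, 1210726117) ≈ -5.7435e-5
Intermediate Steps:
p = -17411 (p = Add(2, Mul(-1, Mul(-1583, Add(-4, Mul(-1, 7))))) = Add(2, Mul(-1, Mul(-1583, Add(-4, -7)))) = Add(2, Mul(-1, Mul(-1583, -11))) = Add(2, Mul(-1, 17413)) = Add(2, -17413) = -17411)
Pow(Add(Pow(Add(8355, 61183), -1), p), -1) = Pow(Add(Pow(Add(8355, 61183), -1), -17411), -1) = Pow(Add(Pow(69538, -1), -17411), -1) = Pow(Add(Rational(1, 69538), -17411), -1) = Pow(Rational(-1210726117, 69538), -1) = Rational(-69538, 1210726117)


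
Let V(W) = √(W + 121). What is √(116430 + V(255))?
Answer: √(116430 + 2*√94) ≈ 341.25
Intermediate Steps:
V(W) = √(121 + W)
√(116430 + V(255)) = √(116430 + √(121 + 255)) = √(116430 + √376) = √(116430 + 2*√94)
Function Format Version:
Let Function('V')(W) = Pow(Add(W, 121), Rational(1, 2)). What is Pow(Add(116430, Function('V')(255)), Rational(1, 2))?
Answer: Pow(Add(116430, Mul(2, Pow(94, Rational(1, 2)))), Rational(1, 2)) ≈ 341.25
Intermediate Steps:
Function('V')(W) = Pow(Add(121, W), Rational(1, 2))
Pow(Add(116430, Function('V')(255)), Rational(1, 2)) = Pow(Add(116430, Pow(Add(121, 255), Rational(1, 2))), Rational(1, 2)) = Pow(Add(116430, Pow(376, Rational(1, 2))), Rational(1, 2)) = Pow(Add(116430, Mul(2, Pow(94, Rational(1, 2)))), Rational(1, 2))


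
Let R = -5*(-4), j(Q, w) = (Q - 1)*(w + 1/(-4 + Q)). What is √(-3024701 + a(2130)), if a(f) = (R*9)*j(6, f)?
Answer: I*√1107251 ≈ 1052.3*I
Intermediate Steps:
j(Q, w) = (-1 + Q)*(w + 1/(-4 + Q))
R = 20
a(f) = 450 + 900*f (a(f) = (20*9)*((-1 + 6 + 4*f + f*6² - 5*6*f)/(-4 + 6)) = 180*((-1 + 6 + 4*f + f*36 - 30*f)/2) = 180*((-1 + 6 + 4*f + 36*f - 30*f)/2) = 180*((5 + 10*f)/2) = 180*(5/2 + 5*f) = 450 + 900*f)
√(-3024701 + a(2130)) = √(-3024701 + (450 + 900*2130)) = √(-3024701 + (450 + 1917000)) = √(-3024701 + 1917450) = √(-1107251) = I*√1107251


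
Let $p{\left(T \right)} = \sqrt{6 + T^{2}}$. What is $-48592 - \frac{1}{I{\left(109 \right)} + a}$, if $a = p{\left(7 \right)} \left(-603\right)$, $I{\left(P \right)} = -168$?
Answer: $- \frac{323465136200}{6656757} + \frac{67 \sqrt{55}}{2218919} \approx -48592.0$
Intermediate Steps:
$a = - 603 \sqrt{55}$ ($a = \sqrt{6 + 7^{2}} \left(-603\right) = \sqrt{6 + 49} \left(-603\right) = \sqrt{55} \left(-603\right) = - 603 \sqrt{55} \approx -4472.0$)
$-48592 - \frac{1}{I{\left(109 \right)} + a} = -48592 - \frac{1}{-168 - 603 \sqrt{55}}$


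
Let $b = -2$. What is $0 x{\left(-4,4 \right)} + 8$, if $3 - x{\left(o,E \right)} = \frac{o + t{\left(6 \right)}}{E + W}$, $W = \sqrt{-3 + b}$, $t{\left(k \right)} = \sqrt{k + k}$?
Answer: $8$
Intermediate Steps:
$t{\left(k \right)} = \sqrt{2} \sqrt{k}$ ($t{\left(k \right)} = \sqrt{2 k} = \sqrt{2} \sqrt{k}$)
$W = i \sqrt{5}$ ($W = \sqrt{-3 - 2} = \sqrt{-5} = i \sqrt{5} \approx 2.2361 i$)
$x{\left(o,E \right)} = 3 - \frac{o + 2 \sqrt{3}}{E + i \sqrt{5}}$ ($x{\left(o,E \right)} = 3 - \frac{o + \sqrt{2} \sqrt{6}}{E + i \sqrt{5}} = 3 - \frac{o + 2 \sqrt{3}}{E + i \sqrt{5}}$)
$0 x{\left(-4,4 \right)} + 8 = 0 \frac{\left(-1\right) \left(-4\right) - 2 \sqrt{3} + 3 \cdot 4 + 3 i \sqrt{5}}{4 + i \sqrt{5}} + 8 = 0 \frac{4 - 2 \sqrt{3} + 12 + 3 i \sqrt{5}}{4 + i \sqrt{5}} + 8 = 0 \frac{16 - 2 \sqrt{3} + 3 i \sqrt{5}}{4 + i \sqrt{5}} + 8 = 0 + 8 = 8$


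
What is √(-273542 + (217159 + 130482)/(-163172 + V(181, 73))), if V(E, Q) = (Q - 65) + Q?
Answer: I*√7275911257291633/163091 ≈ 523.01*I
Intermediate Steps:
V(E, Q) = -65 + 2*Q (V(E, Q) = (-65 + Q) + Q = -65 + 2*Q)
√(-273542 + (217159 + 130482)/(-163172 + V(181, 73))) = √(-273542 + (217159 + 130482)/(-163172 + (-65 + 2*73))) = √(-273542 + 347641/(-163172 + (-65 + 146))) = √(-273542 + 347641/(-163172 + 81)) = √(-273542 + 347641/(-163091)) = √(-273542 + 347641*(-1/163091)) = √(-273542 - 347641/163091) = √(-44612585963/163091) = I*√7275911257291633/163091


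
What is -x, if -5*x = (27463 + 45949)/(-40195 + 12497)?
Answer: -36706/69245 ≈ -0.53009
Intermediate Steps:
x = 36706/69245 (x = -(27463 + 45949)/(5*(-40195 + 12497)) = -73412/(5*(-27698)) = -73412*(-1)/(5*27698) = -⅕*(-36706/13849) = 36706/69245 ≈ 0.53009)
-x = -1*36706/69245 = -36706/69245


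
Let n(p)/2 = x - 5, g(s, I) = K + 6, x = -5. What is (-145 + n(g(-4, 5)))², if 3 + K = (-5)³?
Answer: 27225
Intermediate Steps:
K = -128 (K = -3 + (-5)³ = -3 - 125 = -128)
g(s, I) = -122 (g(s, I) = -128 + 6 = -122)
n(p) = -20 (n(p) = 2*(-5 - 5) = 2*(-10) = -20)
(-145 + n(g(-4, 5)))² = (-145 - 20)² = (-165)² = 27225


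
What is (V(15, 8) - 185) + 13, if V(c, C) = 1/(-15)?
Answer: -2581/15 ≈ -172.07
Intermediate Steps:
V(c, C) = -1/15
(V(15, 8) - 185) + 13 = (-1/15 - 185) + 13 = -2776/15 + 13 = -2581/15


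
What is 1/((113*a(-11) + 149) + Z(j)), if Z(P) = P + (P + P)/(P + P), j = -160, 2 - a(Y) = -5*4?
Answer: 1/2476 ≈ 0.00040388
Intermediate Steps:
a(Y) = 22 (a(Y) = 2 - (-5)*4 = 2 - 1*(-20) = 2 + 20 = 22)
Z(P) = 1 + P (Z(P) = P + (2*P)/((2*P)) = P + (2*P)*(1/(2*P)) = P + 1 = 1 + P)
1/((113*a(-11) + 149) + Z(j)) = 1/((113*22 + 149) + (1 - 160)) = 1/((2486 + 149) - 159) = 1/(2635 - 159) = 1/2476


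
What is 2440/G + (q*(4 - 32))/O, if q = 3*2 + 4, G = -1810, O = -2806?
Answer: -316992/253943 ≈ -1.2483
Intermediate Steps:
q = 10 (q = 6 + 4 = 10)
2440/G + (q*(4 - 32))/O = 2440/(-1810) + (10*(4 - 32))/(-2806) = 2440*(-1/1810) + (10*(-28))*(-1/2806) = -244/181 - 280*(-1/2806) = -244/181 + 140/1403 = -316992/253943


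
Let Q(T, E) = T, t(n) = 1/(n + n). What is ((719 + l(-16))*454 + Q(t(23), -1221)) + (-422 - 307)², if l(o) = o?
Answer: 39127739/46 ≈ 8.5060e+5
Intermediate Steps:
t(n) = 1/(2*n)
((719 + l(-16))*454 + Q(t(23), -1221)) + (-422 - 307)² = ((719 - 16)*454 + (½)/23) + (-422 - 307)² = (703*454 + (½)*(1/23)) + (-729)² = (319162 + 1/46) + 531441 = 14681453/46 + 531441 = 39127739/46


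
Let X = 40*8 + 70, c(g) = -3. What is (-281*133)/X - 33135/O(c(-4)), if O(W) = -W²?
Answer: 466159/130 ≈ 3585.8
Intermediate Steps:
X = 390 (X = 320 + 70 = 390)
(-281*133)/X - 33135/O(c(-4)) = -281*133/390 - 33135/((-1*(-3)²)) = -37373*1/390 - 33135/((-1*9)) = -37373/390 - 33135/(-9) = -37373/390 - 33135*(-⅑) = -37373/390 + 11045/3 = 466159/130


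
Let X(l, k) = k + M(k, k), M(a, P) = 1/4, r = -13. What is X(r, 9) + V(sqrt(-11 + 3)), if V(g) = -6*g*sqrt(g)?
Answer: 37/4 - 24*2**(1/4)*I**(3/2) ≈ 29.432 - 20.182*I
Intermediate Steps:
M(a, P) = 1/4
X(l, k) = 1/4 + k (X(l, k) = k + 1/4 = 1/4 + k)
V(g) = -6*g**(3/2)
X(r, 9) + V(sqrt(-11 + 3)) = (1/4 + 9) - 6*(-11 + 3)**(3/4) = 37/4 - 6*4*(-1)**(3/4)*2**(1/4) = 37/4 - 6*4*2**(1/4)*I**(3/2) = 37/4 - 24*2**(1/4)*I**(3/2)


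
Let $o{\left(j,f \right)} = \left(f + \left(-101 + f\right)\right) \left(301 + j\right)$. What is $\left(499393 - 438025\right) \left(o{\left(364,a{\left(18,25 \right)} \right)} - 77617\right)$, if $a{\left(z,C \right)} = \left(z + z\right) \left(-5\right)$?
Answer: $-23576480976$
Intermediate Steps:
$a{\left(z,C \right)} = - 10 z$ ($a{\left(z,C \right)} = 2 z \left(-5\right) = - 10 z$)
$o{\left(j,f \right)} = \left(-101 + 2 f\right) \left(301 + j\right)$
$\left(499393 - 438025\right) \left(o{\left(364,a{\left(18,25 \right)} \right)} - 77617\right) = \left(499393 - 438025\right) \left(\left(-30401 - 36764 + 602 \left(\left(-10\right) 18\right) + 2 \left(\left(-10\right) 18\right) 364\right) - 77617\right) = 61368 \left(\left(-30401 - 36764 + 602 \left(-180\right) + 2 \left(-180\right) 364\right) - 77617\right) = 61368 \left(\left(-30401 - 36764 - 108360 - 131040\right) - 77617\right) = 61368 \left(-306565 - 77617\right) = 61368 \left(-384182\right) = -23576480976$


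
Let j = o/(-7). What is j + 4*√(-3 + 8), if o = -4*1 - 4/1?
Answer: 8/7 + 4*√5 ≈ 10.087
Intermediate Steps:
o = -8 (o = -4 - 4*1 = -4 - 4 = -8)
j = 8/7 (j = -8/(-7) = -8*(-⅐) = 8/7 ≈ 1.1429)
j + 4*√(-3 + 8) = 8/7 + 4*√(-3 + 8) = 8/7 + 4*√5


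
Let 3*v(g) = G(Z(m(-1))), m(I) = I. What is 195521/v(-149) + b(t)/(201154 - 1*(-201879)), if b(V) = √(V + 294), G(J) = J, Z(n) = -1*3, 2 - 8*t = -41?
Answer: -195521 + √4790/1612132 ≈ -1.9552e+5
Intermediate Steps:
t = 43/8 (t = ¼ - ⅛*(-41) = ¼ + 41/8 = 43/8 ≈ 5.3750)
Z(n) = -3
b(V) = √(294 + V)
v(g) = -1 (v(g) = (⅓)*(-3) = -1)
195521/v(-149) + b(t)/(201154 - 1*(-201879)) = 195521/(-1) + √(294 + 43/8)/(201154 - 1*(-201879)) = 195521*(-1) + √(2395/8)/(201154 + 201879) = -195521 + (√4790/4)/403033 = -195521 + (√4790/4)*(1/403033) = -195521 + √4790/1612132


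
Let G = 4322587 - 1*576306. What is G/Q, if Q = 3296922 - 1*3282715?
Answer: 3746281/14207 ≈ 263.69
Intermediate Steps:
Q = 14207 (Q = 3296922 - 3282715 = 14207)
G = 3746281 (G = 4322587 - 576306 = 3746281)
G/Q = 3746281/14207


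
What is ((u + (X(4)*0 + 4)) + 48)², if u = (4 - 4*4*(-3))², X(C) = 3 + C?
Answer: 7595536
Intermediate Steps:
u = 2704 (u = (4 - 16*(-3))² = (4 + 48)² = 52² = 2704)
((u + (X(4)*0 + 4)) + 48)² = ((2704 + ((3 + 4)*0 + 4)) + 48)² = ((2704 + (7*0 + 4)) + 48)² = ((2704 + (0 + 4)) + 48)² = ((2704 + 4) + 48)² = (2708 + 48)² = 2756² = 7595536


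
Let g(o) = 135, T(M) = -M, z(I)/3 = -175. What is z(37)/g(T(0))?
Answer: -35/9 ≈ -3.8889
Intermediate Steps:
z(I) = -525 (z(I) = 3*(-175) = -525)
z(37)/g(T(0)) = -525/135 = -525*1/135 = -35/9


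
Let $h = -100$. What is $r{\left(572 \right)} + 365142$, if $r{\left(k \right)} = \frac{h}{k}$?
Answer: $\frac{52215281}{143} \approx 3.6514 \cdot 10^{5}$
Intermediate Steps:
$r{\left(k \right)} = - \frac{100}{k}$
$r{\left(572 \right)} + 365142 = - \frac{100}{572} + 365142 = \left(-100\right) \frac{1}{572} + 365142 = - \frac{25}{143} + 365142 = \frac{52215281}{143}$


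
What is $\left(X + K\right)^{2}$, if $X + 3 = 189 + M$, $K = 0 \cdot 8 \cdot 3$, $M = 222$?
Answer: $166464$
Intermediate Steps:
$K = 0$ ($K = 0 \cdot 3 = 0$)
$X = 408$ ($X = -3 + \left(189 + 222\right) = -3 + 411 = 408$)
$\left(X + K\right)^{2} = \left(408 + 0\right)^{2} = 408^{2} = 166464$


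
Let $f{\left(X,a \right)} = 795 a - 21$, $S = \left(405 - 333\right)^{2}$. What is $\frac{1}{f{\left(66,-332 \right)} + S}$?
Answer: $- \frac{1}{258777} \approx -3.8643 \cdot 10^{-6}$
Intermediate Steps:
$S = 5184$ ($S = \left(405 - 333\right)^{2} = 72^{2} = 5184$)
$f{\left(X,a \right)} = -21 + 795 a$
$\frac{1}{f{\left(66,-332 \right)} + S} = \frac{1}{\left(-21 + 795 \left(-332\right)\right) + 5184} = \frac{1}{\left(-21 - 263940\right) + 5184} = \frac{1}{-263961 + 5184} = \frac{1}{-258777} = - \frac{1}{258777}$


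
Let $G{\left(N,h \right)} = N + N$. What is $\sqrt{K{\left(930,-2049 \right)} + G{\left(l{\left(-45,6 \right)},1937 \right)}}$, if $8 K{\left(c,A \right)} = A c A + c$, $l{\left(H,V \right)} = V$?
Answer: $\frac{9 \sqrt{24101938}}{2} \approx 22092.0$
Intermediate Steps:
$K{\left(c,A \right)} = \frac{c}{8} + \frac{c A^{2}}{8}$ ($K{\left(c,A \right)} = \frac{A c A + c}{8} = \frac{c A^{2} + c}{8} = \frac{c + c A^{2}}{8} = \frac{c}{8} + \frac{c A^{2}}{8}$)
$G{\left(N,h \right)} = 2 N$
$\sqrt{K{\left(930,-2049 \right)} + G{\left(l{\left(-45,6 \right)},1937 \right)}} = \sqrt{\frac{1}{8} \cdot 930 \left(1 + \left(-2049\right)^{2}\right) + 2 \cdot 6} = \sqrt{\frac{1}{8} \cdot 930 \left(1 + 4198401\right) + 12} = \sqrt{\frac{1}{8} \cdot 930 \cdot 4198402 + 12} = \sqrt{\frac{976128465}{2} + 12} = \sqrt{\frac{976128489}{2}} = \frac{9 \sqrt{24101938}}{2}$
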